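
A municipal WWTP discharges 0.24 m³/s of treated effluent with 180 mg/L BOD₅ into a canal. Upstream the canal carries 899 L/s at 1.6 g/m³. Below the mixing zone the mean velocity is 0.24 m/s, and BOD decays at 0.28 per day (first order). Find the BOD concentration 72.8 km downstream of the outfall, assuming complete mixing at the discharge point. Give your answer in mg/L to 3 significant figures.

899 L/s = 0.899 m³/s.
After complete mixing, C₀ = (0.24·180 + 0.899·1.6) / 1.139 = 39.19 mg/L.
Travel time t = 7.28e+04 m / 0.24 m/s = 3.033e+05 s = 3.511 d.
C = 39.19·exp(−0.28·3.511) = 39.19·0.3742 = 14.66 mg/L.

14.7 mg/L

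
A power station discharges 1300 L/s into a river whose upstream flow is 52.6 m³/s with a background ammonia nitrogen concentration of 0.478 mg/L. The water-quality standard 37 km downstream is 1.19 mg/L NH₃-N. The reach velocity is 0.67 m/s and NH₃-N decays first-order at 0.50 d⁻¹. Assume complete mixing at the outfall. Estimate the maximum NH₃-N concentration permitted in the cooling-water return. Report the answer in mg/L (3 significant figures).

1300 L/s = 1.3 m³/s.
Travel time to the compliance point: t = 3.7e+04/0.67 = 5.522e+04 s = 0.6392 d; decay factor exp(−0.50·0.6392) = 0.7265.
So the concentration just after mixing may be at most 1.19/0.7265 = 1.638 mg/L.
Mass balance: 1.638·53.9 = 1.3·Cₑ + 52.6·0.478.
Cₑ = (88.29 − 25.14) / 1.3 = 48.58 mg/L.

48.6 mg/L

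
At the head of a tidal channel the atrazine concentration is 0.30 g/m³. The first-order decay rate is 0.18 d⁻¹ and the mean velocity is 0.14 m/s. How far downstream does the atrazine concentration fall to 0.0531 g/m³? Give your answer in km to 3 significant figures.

From C = C₀·e^(−kt), t = ln(C₀/C)/k = ln(0.30/0.0531)/0.18 = 1.732/0.18 = 9.62 d.
Distance = v·t = 0.14 m/s × 8.312e+05 s = 1.164e+05 m = 116.4 km.

116 km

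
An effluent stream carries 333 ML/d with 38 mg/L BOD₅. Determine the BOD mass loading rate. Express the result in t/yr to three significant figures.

4620 t/yr

333 ML/d = 3.854 m³/s.
Mass flux = Q·C = 3.854 m³/s × 38 g/m³ = 146.5 g/s.
= 146.5 g/s × 31.56 = 4622 t/yr.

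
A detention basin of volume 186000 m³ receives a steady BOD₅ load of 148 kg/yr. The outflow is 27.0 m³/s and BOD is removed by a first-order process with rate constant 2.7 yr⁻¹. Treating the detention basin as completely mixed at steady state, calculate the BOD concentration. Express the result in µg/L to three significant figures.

0.174 µg/L

Outflow Q = 27.0 m³/s × 3.156e+07 s/yr = 8.521e+08 m³/yr.
Steady-state CSTR mass balance: W = Q·C + k·V·C, so C = W/(Q + kV).
Q + kV = 8.521e+08 + 2.7·186000 = 8.526e+08 m³/yr.
C = 148/8.526e+08 = 1.736e-07 kg/m³ = 0.0001736 mg/L = 0.1736 µg/L.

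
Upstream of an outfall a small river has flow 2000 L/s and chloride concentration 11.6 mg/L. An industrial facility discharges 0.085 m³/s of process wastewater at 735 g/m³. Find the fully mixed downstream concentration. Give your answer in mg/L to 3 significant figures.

41.1 mg/L

2000 L/s = 2 m³/s.
By mass balance at complete mixing, C = (0.085·735 + 2·11.6) / (0.085 + 2) = 85.67/2.085 = 41.09 mg/L.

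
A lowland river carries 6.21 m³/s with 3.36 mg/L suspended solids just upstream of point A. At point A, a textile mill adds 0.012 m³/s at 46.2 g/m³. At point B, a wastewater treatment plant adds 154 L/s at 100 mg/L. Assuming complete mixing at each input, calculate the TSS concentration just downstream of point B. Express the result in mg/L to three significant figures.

5.77 mg/L

After input A: C = (6.21·3.36 + 0.012·46.2) / 6.222 = 3.443 mg/L.
154 L/s = 0.154 m³/s.
After input B: C = (6.222·3.443 + 0.154·100) / 6.376 = 5.775 mg/L.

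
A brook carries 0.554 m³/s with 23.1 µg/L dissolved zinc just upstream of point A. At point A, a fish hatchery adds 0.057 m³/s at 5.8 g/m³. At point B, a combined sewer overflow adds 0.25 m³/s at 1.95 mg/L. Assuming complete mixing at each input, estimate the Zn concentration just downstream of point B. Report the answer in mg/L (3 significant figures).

23.1 µg/L = 0.0231 mg/L.
After input A: C = (0.554·0.0231 + 0.057·5.8) / 0.611 = 0.562 mg/L.
After input B: C = (0.611·0.562 + 0.25·1.95) / 0.861 = 0.965 mg/L.

0.965 mg/L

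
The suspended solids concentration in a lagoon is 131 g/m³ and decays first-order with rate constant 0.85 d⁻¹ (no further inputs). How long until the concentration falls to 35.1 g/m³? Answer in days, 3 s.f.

t = ln(C₀/C)/k = ln(131/35.1)/0.85 = 1.317/0.85 = 1.549 d.

1.55 d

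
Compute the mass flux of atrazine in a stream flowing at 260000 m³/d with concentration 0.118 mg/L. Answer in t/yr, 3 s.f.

260000 m³/d = 3.009 m³/s.
Mass flux = Q·C = 3.009 m³/s × 0.118 g/m³ = 0.3551 g/s.
= 0.3551 g/s × 31.56 = 11.21 t/yr.

11.2 t/yr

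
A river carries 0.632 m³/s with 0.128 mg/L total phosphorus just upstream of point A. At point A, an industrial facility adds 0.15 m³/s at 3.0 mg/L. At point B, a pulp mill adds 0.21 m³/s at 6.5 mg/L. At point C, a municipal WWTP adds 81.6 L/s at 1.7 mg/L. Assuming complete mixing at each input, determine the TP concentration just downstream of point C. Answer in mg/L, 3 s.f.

1.90 mg/L

After input A: C = (0.632·0.128 + 0.15·3) / 0.782 = 0.6789 mg/L.
After input B: C = (0.782·0.6789 + 0.21·6.5) / 0.992 = 1.911 mg/L.
81.6 L/s = 0.0816 m³/s.
After input C: C = (0.992·1.911 + 0.0816·1.7) / 1.074 = 1.895 mg/L.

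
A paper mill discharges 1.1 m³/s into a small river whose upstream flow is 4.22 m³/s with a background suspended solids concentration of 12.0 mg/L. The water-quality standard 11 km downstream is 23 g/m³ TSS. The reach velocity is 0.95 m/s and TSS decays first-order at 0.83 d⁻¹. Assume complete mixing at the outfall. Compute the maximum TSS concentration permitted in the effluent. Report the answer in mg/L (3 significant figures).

Travel time to the compliance point: t = 1.1e+04/0.95 = 1.158e+04 s = 0.134 d; decay factor exp(−0.83·0.134) = 0.8947.
So the concentration just after mixing may be at most 23/0.8947 = 25.71 mg/L.
Mass balance: 25.71·5.32 = 1.1·Cₑ + 4.22·12.
Cₑ = (136.8 − 50.64) / 1.1 = 78.29 mg/L.

78.3 mg/L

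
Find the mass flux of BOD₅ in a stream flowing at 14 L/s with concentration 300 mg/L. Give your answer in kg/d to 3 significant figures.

14 L/s = 0.014 m³/s.
Mass flux = Q·C = 0.014 m³/s × 300 g/m³ = 4.2 g/s.
= 4.2 g/s × 86.4 = 362.9 kg/d.

363 kg/d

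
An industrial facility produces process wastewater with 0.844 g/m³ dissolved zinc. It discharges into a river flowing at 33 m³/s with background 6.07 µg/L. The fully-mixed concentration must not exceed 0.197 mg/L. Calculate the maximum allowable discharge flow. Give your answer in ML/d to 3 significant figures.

841 ML/d

6.07 µg/L = 0.00607 mg/L.
Mass balance at complete mixing: C_std·(Q_w + Q_r) = Q_w·C_e + Q_r·C_b.
Rearranging, Q_w = Q_r·(C_std − C_b)/(C_e − C_std) = 33·(0.197 − 0.00607) / (0.844 − 0.197) = 9.738 m³/s.
= 841.4 ML/d.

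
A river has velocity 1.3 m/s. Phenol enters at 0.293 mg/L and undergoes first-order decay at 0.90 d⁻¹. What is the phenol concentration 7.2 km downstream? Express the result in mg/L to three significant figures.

0.277 mg/L

Travel time t = 7.2 km / 1.3 m/s = 7200/1.3 = 5538 s = 0.0641 d.
First-order decay: C = 0.293·exp(−0.90·0.0641) = 0.293·0.9439 = 0.2766 mg/L.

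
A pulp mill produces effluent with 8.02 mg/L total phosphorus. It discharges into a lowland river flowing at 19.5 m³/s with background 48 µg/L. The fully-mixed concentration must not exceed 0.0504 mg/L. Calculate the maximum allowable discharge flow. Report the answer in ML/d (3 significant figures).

0.507 ML/d

48 µg/L = 0.048 mg/L.
Mass balance at complete mixing: C_std·(Q_w + Q_r) = Q_w·C_e + Q_r·C_b.
Rearranging, Q_w = Q_r·(C_std − C_b)/(C_e − C_std) = 19.5·(0.0504 − 0.048) / (8.02 − 0.0504) = 0.005872 m³/s.
= 0.5074 ML/d.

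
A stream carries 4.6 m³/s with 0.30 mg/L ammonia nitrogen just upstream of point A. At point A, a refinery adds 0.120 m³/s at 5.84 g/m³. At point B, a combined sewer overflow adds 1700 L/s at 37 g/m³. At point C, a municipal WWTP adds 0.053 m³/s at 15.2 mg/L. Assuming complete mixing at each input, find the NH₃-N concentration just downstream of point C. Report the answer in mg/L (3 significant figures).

After input A: C = (4.6·0.3 + 0.12·5.84) / 4.72 = 0.4408 mg/L.
1700 L/s = 1.7 m³/s.
After input B: C = (4.72·0.4408 + 1.7·37) / 6.42 = 10.12 mg/L.
After input C: C = (6.42·10.12 + 0.053·15.2) / 6.473 = 10.16 mg/L.

10.2 mg/L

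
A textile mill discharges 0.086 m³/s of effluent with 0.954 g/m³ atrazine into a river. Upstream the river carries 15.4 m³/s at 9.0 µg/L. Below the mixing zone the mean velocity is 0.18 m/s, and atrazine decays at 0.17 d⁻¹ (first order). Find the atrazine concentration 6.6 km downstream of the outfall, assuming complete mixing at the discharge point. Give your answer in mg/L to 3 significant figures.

0.0133 mg/L

9.0 µg/L = 0.009 mg/L.
After complete mixing, C₀ = (0.086·0.954 + 15.4·0.009) / 15.49 = 0.01425 mg/L.
Travel time t = 6600 m / 0.18 m/s = 3.667e+04 s = 0.4244 d.
C = 0.01425·exp(−0.17·0.4244) = 0.01425·0.9304 = 0.01326 mg/L.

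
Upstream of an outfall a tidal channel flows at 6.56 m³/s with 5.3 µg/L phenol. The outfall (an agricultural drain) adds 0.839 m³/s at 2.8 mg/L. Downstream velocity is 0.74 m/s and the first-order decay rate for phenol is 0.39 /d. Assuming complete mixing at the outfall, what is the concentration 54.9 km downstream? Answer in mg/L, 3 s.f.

5.3 µg/L = 0.0053 mg/L.
After complete mixing, C₀ = (0.839·2.8 + 6.56·0.0053) / 7.399 = 0.3222 mg/L.
Travel time t = 5.49e+04 m / 0.74 m/s = 7.419e+04 s = 0.8587 d.
C = 0.3222·exp(−0.39·0.8587) = 0.3222·0.7154 = 0.2305 mg/L.

0.231 mg/L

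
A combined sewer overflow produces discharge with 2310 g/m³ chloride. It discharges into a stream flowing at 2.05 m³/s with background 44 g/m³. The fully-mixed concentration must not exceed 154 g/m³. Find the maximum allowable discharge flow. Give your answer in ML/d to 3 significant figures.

Mass balance at complete mixing: C_std·(Q_w + Q_r) = Q_w·C_e + Q_r·C_b.
Rearranging, Q_w = Q_r·(C_std − C_b)/(C_e − C_std) = 2.05·(154 − 44) / (2310 − 154) = 0.1046 m³/s.
= 9.037 ML/d.

9.04 ML/d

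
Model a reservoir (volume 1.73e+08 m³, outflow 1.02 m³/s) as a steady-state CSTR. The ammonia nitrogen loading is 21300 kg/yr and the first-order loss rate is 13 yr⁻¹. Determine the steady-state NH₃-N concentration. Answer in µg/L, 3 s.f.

Outflow Q = 1.02 m³/s × 3.156e+07 s/yr = 3.219e+07 m³/yr.
Steady-state CSTR mass balance: W = Q·C + k·V·C, so C = W/(Q + kV).
Q + kV = 3.219e+07 + 13·1.73e+08 = 2.281e+09 m³/yr.
C = 21300/2.281e+09 = 9.337e-06 kg/m³ = 0.009337 mg/L = 9.337 µg/L.

9.34 µg/L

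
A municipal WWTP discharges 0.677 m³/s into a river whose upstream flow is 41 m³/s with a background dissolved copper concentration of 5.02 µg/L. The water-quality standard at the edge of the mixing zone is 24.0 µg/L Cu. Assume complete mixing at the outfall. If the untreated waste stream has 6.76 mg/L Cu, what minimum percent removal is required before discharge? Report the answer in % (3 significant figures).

5.02 µg/L = 0.00502 mg/L.
24.0 µg/L = 0.024 mg/L.
Mass balance: 0.024·41.68 = 0.677·Cₑ + 41·0.00502.
Cₑ = (1 − 0.2058) / 0.677 = 1.173 mg/L.
Required removal = 1 − 1.173/6.76 = 82.64 %.

82.6 %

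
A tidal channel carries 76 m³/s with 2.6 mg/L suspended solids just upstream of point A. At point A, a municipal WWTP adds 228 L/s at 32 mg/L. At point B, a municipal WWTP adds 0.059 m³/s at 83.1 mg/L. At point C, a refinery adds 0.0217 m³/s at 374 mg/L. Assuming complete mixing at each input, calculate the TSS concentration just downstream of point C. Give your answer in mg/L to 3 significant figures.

228 L/s = 0.228 m³/s.
After input A: C = (76·2.6 + 0.228·32) / 76.23 = 2.688 mg/L.
After input B: C = (76.23·2.688 + 0.059·83.1) / 76.29 = 2.75 mg/L.
After input C: C = (76.29·2.75 + 0.0217·374) / 76.31 = 2.856 mg/L.

2.86 mg/L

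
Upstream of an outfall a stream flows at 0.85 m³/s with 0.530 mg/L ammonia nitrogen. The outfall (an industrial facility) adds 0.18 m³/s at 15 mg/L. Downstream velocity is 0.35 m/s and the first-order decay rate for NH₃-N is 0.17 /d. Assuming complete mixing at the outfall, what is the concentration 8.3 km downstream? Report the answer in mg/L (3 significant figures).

2.92 mg/L

After complete mixing, C₀ = (0.18·15 + 0.85·0.53) / 1.03 = 3.059 mg/L.
Travel time t = 8300 m / 0.35 m/s = 2.371e+04 s = 0.2745 d.
C = 3.059·exp(−0.17·0.2745) = 3.059·0.9544 = 2.919 mg/L.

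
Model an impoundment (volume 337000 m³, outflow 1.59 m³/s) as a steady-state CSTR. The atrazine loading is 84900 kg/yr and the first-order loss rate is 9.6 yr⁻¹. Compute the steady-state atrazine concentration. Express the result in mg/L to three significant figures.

1.59 mg/L

Outflow Q = 1.59 m³/s × 3.156e+07 s/yr = 5.018e+07 m³/yr.
Steady-state CSTR mass balance: W = Q·C + k·V·C, so C = W/(Q + kV).
Q + kV = 5.018e+07 + 9.6·337000 = 5.341e+07 m³/yr.
C = 84900/5.341e+07 = 0.00159 kg/m³ = 1.59 mg/L.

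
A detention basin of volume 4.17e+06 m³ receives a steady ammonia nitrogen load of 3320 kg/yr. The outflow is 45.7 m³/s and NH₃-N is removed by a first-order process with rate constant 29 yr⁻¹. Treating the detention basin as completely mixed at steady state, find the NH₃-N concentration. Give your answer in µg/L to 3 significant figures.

Outflow Q = 45.7 m³/s × 3.156e+07 s/yr = 1.442e+09 m³/yr.
Steady-state CSTR mass balance: W = Q·C + k·V·C, so C = W/(Q + kV).
Q + kV = 1.442e+09 + 29·4.17e+06 = 1.563e+09 m³/yr.
C = 3320/1.563e+09 = 2.124e-06 kg/m³ = 0.002124 mg/L = 2.124 µg/L.

2.12 µg/L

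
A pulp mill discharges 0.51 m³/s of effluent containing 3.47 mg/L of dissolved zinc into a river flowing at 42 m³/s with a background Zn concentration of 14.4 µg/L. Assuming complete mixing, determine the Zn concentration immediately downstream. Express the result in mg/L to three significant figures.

0.0559 mg/L

14.4 µg/L = 0.0144 mg/L.
Conservation of mass across the mixing zone: C = (0.51·3.47 + 42·0.0144) / (0.51 + 42) = 2.375/42.51 = 0.05586 mg/L.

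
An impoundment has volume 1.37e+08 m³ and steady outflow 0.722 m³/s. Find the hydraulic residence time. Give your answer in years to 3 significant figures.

Q = 0.722 m³/s × 3.156e+07 s/yr = 2.278e+07 m³/yr.
Hydraulic residence time τ = V/Q = 1.37e+08/2.278e+07 = 6.013 yr.

6.01 yr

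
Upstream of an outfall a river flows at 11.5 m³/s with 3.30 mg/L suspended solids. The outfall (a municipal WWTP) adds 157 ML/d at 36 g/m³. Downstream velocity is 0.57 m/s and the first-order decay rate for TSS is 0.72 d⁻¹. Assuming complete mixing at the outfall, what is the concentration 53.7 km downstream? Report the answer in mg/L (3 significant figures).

3.54 mg/L

157 ML/d = 1.817 m³/s.
After complete mixing, C₀ = (1.817·36 + 11.5·3.3) / 13.32 = 7.762 mg/L.
Travel time t = 5.37e+04 m / 0.57 m/s = 9.421e+04 s = 1.09 d.
C = 7.762·exp(−0.72·1.09) = 7.762·0.4561 = 3.54 mg/L.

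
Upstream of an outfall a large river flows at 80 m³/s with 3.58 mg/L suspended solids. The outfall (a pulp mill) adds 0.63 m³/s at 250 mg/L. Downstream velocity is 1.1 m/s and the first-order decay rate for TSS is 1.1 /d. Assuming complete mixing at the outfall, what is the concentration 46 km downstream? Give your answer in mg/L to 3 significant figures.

3.23 mg/L

After complete mixing, C₀ = (0.63·250 + 80·3.58) / 80.63 = 5.505 mg/L.
Travel time t = 4.6e+04 m / 1.1 m/s = 4.182e+04 s = 0.484 d.
C = 5.505·exp(−1.1·0.484) = 5.505·0.5872 = 3.233 mg/L.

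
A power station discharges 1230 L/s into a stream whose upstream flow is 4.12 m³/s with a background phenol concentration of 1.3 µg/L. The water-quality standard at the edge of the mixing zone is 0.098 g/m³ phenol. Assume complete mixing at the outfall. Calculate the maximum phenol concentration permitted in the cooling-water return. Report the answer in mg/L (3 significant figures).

0.422 mg/L

1230 L/s = 1.23 m³/s.
1.3 µg/L = 0.0013 mg/L.
Mass balance: 0.098·5.35 = 1.23·Cₑ + 4.12·0.0013.
Cₑ = (0.5243 − 0.005356) / 1.23 = 0.4219 mg/L.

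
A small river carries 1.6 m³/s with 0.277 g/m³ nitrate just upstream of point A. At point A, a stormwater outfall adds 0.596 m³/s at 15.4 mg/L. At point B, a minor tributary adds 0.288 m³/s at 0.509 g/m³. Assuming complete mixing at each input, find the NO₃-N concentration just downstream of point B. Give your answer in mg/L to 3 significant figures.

After input A: C = (1.6·0.277 + 0.596·15.4) / 2.196 = 4.381 mg/L.
After input B: C = (2.196·4.381 + 0.288·0.509) / 2.484 = 3.932 mg/L.

3.93 mg/L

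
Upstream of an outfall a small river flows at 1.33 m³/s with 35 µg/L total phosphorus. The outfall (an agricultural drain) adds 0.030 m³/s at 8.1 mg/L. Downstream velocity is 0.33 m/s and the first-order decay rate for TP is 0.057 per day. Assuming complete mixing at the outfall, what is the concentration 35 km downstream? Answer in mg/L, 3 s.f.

35 µg/L = 0.035 mg/L.
After complete mixing, C₀ = (0.03·8.1 + 1.33·0.035) / 1.36 = 0.2129 mg/L.
Travel time t = 3.5e+04 m / 0.33 m/s = 1.061e+05 s = 1.228 d.
C = 0.2129·exp(−0.057·1.228) = 0.2129·0.9324 = 0.1985 mg/L.

0.199 mg/L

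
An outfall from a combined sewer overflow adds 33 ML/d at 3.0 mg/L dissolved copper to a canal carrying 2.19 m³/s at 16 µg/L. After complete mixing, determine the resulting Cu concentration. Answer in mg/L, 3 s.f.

0.459 mg/L

33 ML/d = 0.3819 m³/s.
16 µg/L = 0.016 mg/L.
Flow-weighted mixing gives C = (0.3819·3 + 2.19·0.016) / (0.3819 + 2.19) = 1.181/2.572 = 0.4591 mg/L.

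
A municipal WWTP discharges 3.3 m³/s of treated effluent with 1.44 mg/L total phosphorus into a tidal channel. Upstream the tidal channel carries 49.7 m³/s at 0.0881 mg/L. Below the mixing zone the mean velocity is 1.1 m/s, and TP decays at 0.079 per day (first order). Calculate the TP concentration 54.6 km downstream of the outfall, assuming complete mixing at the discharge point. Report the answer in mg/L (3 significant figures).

After complete mixing, C₀ = (3.3·1.44 + 49.7·0.0881) / 53 = 0.1723 mg/L.
Travel time t = 5.46e+04 m / 1.1 m/s = 4.964e+04 s = 0.5745 d.
C = 0.1723·exp(−0.079·0.5745) = 0.1723·0.9556 = 0.1646 mg/L.

0.165 mg/L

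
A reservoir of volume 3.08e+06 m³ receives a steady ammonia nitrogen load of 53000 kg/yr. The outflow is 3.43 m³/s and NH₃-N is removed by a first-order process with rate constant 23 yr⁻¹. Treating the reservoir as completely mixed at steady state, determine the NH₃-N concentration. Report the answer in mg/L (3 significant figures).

Outflow Q = 3.43 m³/s × 3.156e+07 s/yr = 1.082e+08 m³/yr.
Steady-state CSTR mass balance: W = Q·C + k·V·C, so C = W/(Q + kV).
Q + kV = 1.082e+08 + 23·3.08e+06 = 1.791e+08 m³/yr.
C = 53000/1.791e+08 = 0.000296 kg/m³ = 0.296 mg/L.

0.296 mg/L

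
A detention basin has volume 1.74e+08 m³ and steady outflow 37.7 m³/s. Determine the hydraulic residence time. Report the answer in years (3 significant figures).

0.146 yr

Q = 37.7 m³/s × 3.156e+07 s/yr = 1.19e+09 m³/yr.
Hydraulic residence time τ = V/Q = 1.74e+08/1.19e+09 = 0.1463 yr.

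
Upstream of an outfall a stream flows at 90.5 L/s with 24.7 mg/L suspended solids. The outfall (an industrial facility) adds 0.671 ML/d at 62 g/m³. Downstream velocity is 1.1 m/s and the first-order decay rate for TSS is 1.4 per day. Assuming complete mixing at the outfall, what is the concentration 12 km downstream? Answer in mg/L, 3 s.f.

0.671 ML/d = 0.007766 m³/s.
90.5 L/s = 0.0905 m³/s.
After complete mixing, C₀ = (0.007766·62 + 0.0905·24.7) / 0.09827 = 27.65 mg/L.
Travel time t = 1.2e+04 m / 1.1 m/s = 1.091e+04 s = 0.1263 d.
C = 27.65·exp(−1.4·0.1263) = 27.65·0.838 = 23.17 mg/L.

23.2 mg/L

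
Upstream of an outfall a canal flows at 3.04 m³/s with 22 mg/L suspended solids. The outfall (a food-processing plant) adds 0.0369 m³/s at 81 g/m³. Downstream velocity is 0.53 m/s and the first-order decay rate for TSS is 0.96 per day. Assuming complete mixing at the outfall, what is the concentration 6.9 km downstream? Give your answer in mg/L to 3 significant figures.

After complete mixing, C₀ = (0.0369·81 + 3.04·22) / 3.077 = 22.71 mg/L.
Travel time t = 6900 m / 0.53 m/s = 1.302e+04 s = 0.1507 d.
C = 22.71·exp(−0.96·0.1507) = 22.71·0.8653 = 19.65 mg/L.

19.6 mg/L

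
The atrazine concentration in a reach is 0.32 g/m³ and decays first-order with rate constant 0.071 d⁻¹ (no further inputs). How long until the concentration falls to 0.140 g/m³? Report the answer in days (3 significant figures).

11.6 d

t = ln(C₀/C)/k = ln(0.32/0.140)/0.071 = 0.8267/0.071 = 11.64 d.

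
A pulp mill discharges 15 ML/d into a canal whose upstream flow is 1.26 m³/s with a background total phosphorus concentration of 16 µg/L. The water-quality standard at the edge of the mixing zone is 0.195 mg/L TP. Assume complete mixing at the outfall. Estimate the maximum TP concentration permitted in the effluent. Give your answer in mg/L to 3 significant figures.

1.49 mg/L

15 ML/d = 0.1736 m³/s.
16 µg/L = 0.016 mg/L.
Mass balance: 0.195·1.434 = 0.1736·Cₑ + 1.26·0.016.
Cₑ = (0.2796 − 0.02016) / 0.1736 = 1.494 mg/L.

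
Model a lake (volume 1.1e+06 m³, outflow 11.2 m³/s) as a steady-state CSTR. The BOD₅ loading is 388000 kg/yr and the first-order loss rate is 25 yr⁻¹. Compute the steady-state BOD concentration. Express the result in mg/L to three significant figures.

1.02 mg/L

Outflow Q = 11.2 m³/s × 3.156e+07 s/yr = 3.534e+08 m³/yr.
Steady-state CSTR mass balance: W = Q·C + k·V·C, so C = W/(Q + kV).
Q + kV = 3.534e+08 + 25·1.1e+06 = 3.809e+08 m³/yr.
C = 388000/3.809e+08 = 0.001019 kg/m³ = 1.019 mg/L.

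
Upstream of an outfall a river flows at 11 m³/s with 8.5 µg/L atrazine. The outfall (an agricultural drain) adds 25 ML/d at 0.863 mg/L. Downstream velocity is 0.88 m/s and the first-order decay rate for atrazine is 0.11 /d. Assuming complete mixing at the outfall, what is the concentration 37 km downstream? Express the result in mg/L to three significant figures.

25 ML/d = 0.2894 m³/s.
8.5 µg/L = 0.0085 mg/L.
After complete mixing, C₀ = (0.2894·0.863 + 11·0.0085) / 11.29 = 0.0304 mg/L.
Travel time t = 3.7e+04 m / 0.88 m/s = 4.205e+04 s = 0.4866 d.
C = 0.0304·exp(−0.11·0.4866) = 0.0304·0.9479 = 0.02882 mg/L.

0.0288 mg/L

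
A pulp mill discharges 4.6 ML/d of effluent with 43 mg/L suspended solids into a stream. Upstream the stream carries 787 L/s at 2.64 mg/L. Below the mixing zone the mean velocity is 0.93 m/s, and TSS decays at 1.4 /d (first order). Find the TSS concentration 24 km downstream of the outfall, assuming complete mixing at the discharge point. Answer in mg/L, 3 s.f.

3.42 mg/L

4.6 ML/d = 0.05324 m³/s.
787 L/s = 0.787 m³/s.
After complete mixing, C₀ = (0.05324·43 + 0.787·2.64) / 0.8402 = 5.197 mg/L.
Travel time t = 2.4e+04 m / 0.93 m/s = 2.581e+04 s = 0.2987 d.
C = 5.197·exp(−1.4·0.2987) = 5.197·0.6583 = 3.421 mg/L.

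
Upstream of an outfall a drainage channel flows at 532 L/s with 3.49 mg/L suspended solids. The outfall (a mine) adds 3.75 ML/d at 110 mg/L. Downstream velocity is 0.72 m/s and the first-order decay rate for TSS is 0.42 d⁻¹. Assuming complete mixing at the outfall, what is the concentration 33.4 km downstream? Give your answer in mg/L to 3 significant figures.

9.20 mg/L

3.75 ML/d = 0.0434 m³/s.
532 L/s = 0.532 m³/s.
After complete mixing, C₀ = (0.0434·110 + 0.532·3.49) / 0.5754 = 11.52 mg/L.
Travel time t = 3.34e+04 m / 0.72 m/s = 4.639e+04 s = 0.5369 d.
C = 11.52·exp(−0.42·0.5369) = 11.52·0.7981 = 9.198 mg/L.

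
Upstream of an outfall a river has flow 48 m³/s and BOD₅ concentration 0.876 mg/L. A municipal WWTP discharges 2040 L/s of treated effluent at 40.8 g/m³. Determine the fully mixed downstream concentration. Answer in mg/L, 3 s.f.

2.50 mg/L

2040 L/s = 2.04 m³/s.
Conservation of mass across the mixing zone: C = (2.04·40.8 + 48·0.876) / (2.04 + 48) = 125.3/50.04 = 2.504 mg/L.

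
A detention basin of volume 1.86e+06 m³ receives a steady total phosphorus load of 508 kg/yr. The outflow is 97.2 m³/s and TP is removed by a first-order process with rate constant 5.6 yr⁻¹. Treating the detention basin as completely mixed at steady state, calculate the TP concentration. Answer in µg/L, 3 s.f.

0.165 µg/L

Outflow Q = 97.2 m³/s × 3.156e+07 s/yr = 3.067e+09 m³/yr.
Steady-state CSTR mass balance: W = Q·C + k·V·C, so C = W/(Q + kV).
Q + kV = 3.067e+09 + 5.6·1.86e+06 = 3.078e+09 m³/yr.
C = 508/3.078e+09 = 1.651e-07 kg/m³ = 0.0001651 mg/L = 0.1651 µg/L.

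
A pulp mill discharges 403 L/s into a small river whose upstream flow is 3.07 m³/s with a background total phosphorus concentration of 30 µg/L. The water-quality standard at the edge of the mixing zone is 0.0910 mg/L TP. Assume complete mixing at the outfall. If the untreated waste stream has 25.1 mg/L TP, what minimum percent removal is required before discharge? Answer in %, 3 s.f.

403 L/s = 0.403 m³/s.
30 µg/L = 0.03 mg/L.
Mass balance: 0.091·3.473 = 0.403·Cₑ + 3.07·0.03.
Cₑ = (0.316 − 0.0921) / 0.403 = 0.5557 mg/L.
Required removal = 1 − 0.5557/25.1 = 97.79 %.

97.8 %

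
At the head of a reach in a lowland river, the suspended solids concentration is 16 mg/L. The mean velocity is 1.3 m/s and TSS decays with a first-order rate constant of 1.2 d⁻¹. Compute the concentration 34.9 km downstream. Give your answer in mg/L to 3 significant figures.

Travel time t = 34.9 km / 1.3 m/s = 3.49e+04/1.3 = 2.685e+04 s = 0.3107 d.
First-order decay: C = 16·exp(−1.2·0.3107) = 16·0.6888 = 11.02 mg/L.

11.0 mg/L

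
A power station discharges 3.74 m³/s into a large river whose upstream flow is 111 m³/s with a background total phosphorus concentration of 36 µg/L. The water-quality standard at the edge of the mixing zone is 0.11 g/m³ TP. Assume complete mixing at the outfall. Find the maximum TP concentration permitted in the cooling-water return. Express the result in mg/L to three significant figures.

2.31 mg/L

36 µg/L = 0.036 mg/L.
Mass balance: 0.11·114.7 = 3.74·Cₑ + 111·0.036.
Cₑ = (12.62 − 3.996) / 3.74 = 2.306 mg/L.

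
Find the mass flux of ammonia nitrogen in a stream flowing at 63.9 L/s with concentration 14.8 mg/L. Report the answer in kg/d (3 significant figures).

81.7 kg/d

63.9 L/s = 0.0639 m³/s.
Mass flux = Q·C = 0.0639 m³/s × 14.8 g/m³ = 0.9457 g/s.
= 0.9457 g/s × 86.4 = 81.71 kg/d.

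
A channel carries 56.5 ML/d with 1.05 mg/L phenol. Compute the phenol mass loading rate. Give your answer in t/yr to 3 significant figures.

21.7 t/yr

56.5 ML/d = 0.6539 m³/s.
Mass flux = Q·C = 0.6539 m³/s × 1.05 g/m³ = 0.6866 g/s.
= 0.6866 g/s × 31.56 = 21.67 t/yr.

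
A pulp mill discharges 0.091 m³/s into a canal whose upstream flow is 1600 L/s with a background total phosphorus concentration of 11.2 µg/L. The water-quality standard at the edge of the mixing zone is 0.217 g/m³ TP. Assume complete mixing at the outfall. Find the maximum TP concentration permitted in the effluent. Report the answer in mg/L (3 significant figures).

3.84 mg/L

1600 L/s = 1.6 m³/s.
11.2 µg/L = 0.0112 mg/L.
Mass balance: 0.217·1.691 = 0.091·Cₑ + 1.6·0.0112.
Cₑ = (0.3669 − 0.01792) / 0.091 = 3.835 mg/L.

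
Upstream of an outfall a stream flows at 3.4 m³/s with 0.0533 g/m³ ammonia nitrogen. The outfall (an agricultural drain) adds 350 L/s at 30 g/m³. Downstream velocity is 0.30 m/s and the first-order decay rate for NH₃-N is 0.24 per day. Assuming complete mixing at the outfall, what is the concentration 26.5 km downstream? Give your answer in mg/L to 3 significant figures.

350 L/s = 0.35 m³/s.
After complete mixing, C₀ = (0.35·30 + 3.4·0.0533) / 3.75 = 2.848 mg/L.
Travel time t = 2.65e+04 m / 0.30 m/s = 8.833e+04 s = 1.022 d.
C = 2.848·exp(−0.24·1.022) = 2.848·0.7824 = 2.229 mg/L.

2.23 mg/L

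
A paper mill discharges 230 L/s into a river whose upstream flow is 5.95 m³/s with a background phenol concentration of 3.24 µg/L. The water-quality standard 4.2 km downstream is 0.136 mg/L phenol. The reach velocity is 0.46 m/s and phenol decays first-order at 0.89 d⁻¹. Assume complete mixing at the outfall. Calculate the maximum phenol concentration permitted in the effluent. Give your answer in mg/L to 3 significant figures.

3.93 mg/L

230 L/s = 0.23 m³/s.
3.24 µg/L = 0.00324 mg/L.
Travel time to the compliance point: t = 4200/0.46 = 9130 s = 0.1057 d; decay factor exp(−0.89·0.1057) = 0.9102.
So the concentration just after mixing may be at most 0.136/0.9102 = 0.1494 mg/L.
Mass balance: 0.1494·6.18 = 0.23·Cₑ + 5.95·0.00324.
Cₑ = (0.9234 − 0.01928) / 0.23 = 3.931 mg/L.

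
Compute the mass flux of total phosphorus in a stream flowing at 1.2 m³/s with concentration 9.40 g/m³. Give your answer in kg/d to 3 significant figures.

Mass flux = Q·C = 1.2 m³/s × 9.4 g/m³ = 11.28 g/s.
= 11.28 g/s × 86.4 = 974.6 kg/d.

975 kg/d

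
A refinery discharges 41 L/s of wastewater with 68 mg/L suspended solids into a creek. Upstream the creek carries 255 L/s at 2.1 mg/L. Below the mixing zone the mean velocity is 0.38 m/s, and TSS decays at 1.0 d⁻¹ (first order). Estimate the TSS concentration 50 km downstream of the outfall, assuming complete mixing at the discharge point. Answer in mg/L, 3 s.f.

41 L/s = 0.041 m³/s.
255 L/s = 0.255 m³/s.
After complete mixing, C₀ = (0.041·68 + 0.255·2.1) / 0.296 = 11.23 mg/L.
Travel time t = 5e+04 m / 0.38 m/s = 1.316e+05 s = 1.523 d.
C = 11.23·exp(−1.0·1.523) = 11.23·0.2181 = 2.449 mg/L.

2.45 mg/L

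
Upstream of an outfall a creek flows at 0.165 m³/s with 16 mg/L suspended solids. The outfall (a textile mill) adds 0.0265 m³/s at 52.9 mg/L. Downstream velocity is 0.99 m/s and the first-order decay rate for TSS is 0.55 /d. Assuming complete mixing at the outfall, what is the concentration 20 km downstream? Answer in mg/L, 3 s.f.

After complete mixing, C₀ = (0.0265·52.9 + 0.165·16) / 0.1915 = 21.11 mg/L.
Travel time t = 2e+04 m / 0.99 m/s = 2.02e+04 s = 0.2338 d.
C = 21.11·exp(−0.55·0.2338) = 21.11·0.8793 = 18.56 mg/L.

18.6 mg/L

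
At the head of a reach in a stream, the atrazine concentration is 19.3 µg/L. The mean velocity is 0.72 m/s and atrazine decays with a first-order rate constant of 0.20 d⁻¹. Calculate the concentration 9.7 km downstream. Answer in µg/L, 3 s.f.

18.7 µg/L

Travel time t = 9.7 km / 0.72 m/s = 9700/0.72 = 1.347e+04 s = 0.1559 d.
First-order decay: C = 19.3·exp(−0.20·0.1559) = 19.3·0.9693 = 18.71 µg/L.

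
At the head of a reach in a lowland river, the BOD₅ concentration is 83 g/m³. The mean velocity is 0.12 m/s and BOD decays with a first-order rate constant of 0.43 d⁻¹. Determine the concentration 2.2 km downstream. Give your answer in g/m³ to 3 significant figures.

Travel time t = 2.2 km / 0.12 m/s = 2200/0.12 = 1.833e+04 s = 0.2122 d.
First-order decay: C = 83·exp(−0.43·0.2122) = 83·0.9128 = 75.76 g/m³.

75.8 g/m³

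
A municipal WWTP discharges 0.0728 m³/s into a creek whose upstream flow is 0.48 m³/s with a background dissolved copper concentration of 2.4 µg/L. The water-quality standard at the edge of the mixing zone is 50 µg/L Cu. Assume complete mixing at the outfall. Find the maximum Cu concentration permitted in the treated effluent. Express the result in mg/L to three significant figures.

2.4 µg/L = 0.0024 mg/L.
50 µg/L = 0.05 mg/L.
Mass balance: 0.05·0.5528 = 0.0728·Cₑ + 0.48·0.0024.
Cₑ = (0.02764 − 0.001152) / 0.0728 = 0.3638 mg/L.

0.364 mg/L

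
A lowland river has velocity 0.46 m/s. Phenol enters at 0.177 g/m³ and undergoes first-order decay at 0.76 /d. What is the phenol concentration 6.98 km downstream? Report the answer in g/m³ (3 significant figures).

Travel time t = 6.98 km / 0.46 m/s = 6980/0.46 = 1.517e+04 s = 0.1756 d.
First-order decay: C = 0.177·exp(−0.76·0.1756) = 0.177·0.8751 = 0.1549 g/m³.

0.155 g/m³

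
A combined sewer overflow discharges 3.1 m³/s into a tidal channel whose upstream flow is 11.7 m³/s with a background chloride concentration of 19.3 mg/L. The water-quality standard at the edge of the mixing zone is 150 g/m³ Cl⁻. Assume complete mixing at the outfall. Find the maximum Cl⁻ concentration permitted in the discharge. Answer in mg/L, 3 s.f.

643 mg/L

Mass balance: 150·14.8 = 3.1·Cₑ + 11.7·19.3.
Cₑ = (2220 − 225.8) / 3.1 = 643.3 mg/L.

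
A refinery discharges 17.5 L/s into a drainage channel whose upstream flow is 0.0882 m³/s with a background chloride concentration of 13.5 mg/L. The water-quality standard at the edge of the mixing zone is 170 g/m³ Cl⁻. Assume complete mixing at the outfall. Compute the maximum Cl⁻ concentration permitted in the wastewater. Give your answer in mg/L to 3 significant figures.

17.5 L/s = 0.0175 m³/s.
Mass balance: 170·0.1057 = 0.0175·Cₑ + 0.0882·13.5.
Cₑ = (17.97 − 1.191) / 0.0175 = 958.8 mg/L.

959 mg/L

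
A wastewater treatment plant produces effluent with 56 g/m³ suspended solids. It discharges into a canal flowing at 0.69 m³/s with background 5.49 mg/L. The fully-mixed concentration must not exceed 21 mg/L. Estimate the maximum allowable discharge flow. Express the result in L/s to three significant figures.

306 L/s

Mass balance at complete mixing: C_std·(Q_w + Q_r) = Q_w·C_e + Q_r·C_b.
Rearranging, Q_w = Q_r·(C_std − C_b)/(C_e − C_std) = 0.69·(21 − 5.49) / (56 − 21) = 0.3058 m³/s.
= 305.8 L/s.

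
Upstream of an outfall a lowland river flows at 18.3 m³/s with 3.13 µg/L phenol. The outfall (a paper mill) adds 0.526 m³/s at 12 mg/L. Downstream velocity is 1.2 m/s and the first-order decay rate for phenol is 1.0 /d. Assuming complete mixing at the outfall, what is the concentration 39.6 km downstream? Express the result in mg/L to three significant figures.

0.231 mg/L

3.13 µg/L = 0.00313 mg/L.
After complete mixing, C₀ = (0.526·12 + 18.3·0.00313) / 18.83 = 0.3383 mg/L.
Travel time t = 3.96e+04 m / 1.2 m/s = 3.3e+04 s = 0.3819 d.
C = 0.3383·exp(−1.0·0.3819) = 0.3383·0.6825 = 0.2309 mg/L.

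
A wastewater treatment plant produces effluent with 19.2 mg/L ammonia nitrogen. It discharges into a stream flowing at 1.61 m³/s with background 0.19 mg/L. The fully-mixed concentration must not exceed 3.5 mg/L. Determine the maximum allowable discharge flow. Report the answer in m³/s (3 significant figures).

Mass balance at complete mixing: C_std·(Q_w + Q_r) = Q_w·C_e + Q_r·C_b.
Rearranging, Q_w = Q_r·(C_std − C_b)/(C_e − C_std) = 1.61·(3.5 − 0.19) / (19.2 − 3.5) = 0.3394 m³/s.

0.339 m³/s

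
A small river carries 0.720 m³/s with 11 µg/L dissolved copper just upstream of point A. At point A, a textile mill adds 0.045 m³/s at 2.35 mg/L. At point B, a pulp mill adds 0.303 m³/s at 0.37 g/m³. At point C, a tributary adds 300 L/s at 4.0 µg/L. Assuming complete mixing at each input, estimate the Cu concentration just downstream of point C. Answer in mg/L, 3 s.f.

0.166 mg/L

11 µg/L = 0.011 mg/L.
After input A: C = (0.72·0.011 + 0.045·2.35) / 0.765 = 0.1486 mg/L.
After input B: C = (0.765·0.1486 + 0.303·0.37) / 1.068 = 0.2114 mg/L.
300 L/s = 0.3 m³/s.
4.0 µg/L = 0.004 mg/L.
After input C: C = (1.068·0.2114 + 0.3·0.004) / 1.368 = 0.1659 mg/L.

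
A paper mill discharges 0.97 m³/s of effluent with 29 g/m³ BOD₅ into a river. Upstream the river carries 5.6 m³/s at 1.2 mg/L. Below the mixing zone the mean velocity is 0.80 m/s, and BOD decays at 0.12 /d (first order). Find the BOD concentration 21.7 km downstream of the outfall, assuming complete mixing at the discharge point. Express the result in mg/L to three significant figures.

After complete mixing, C₀ = (0.97·29 + 5.6·1.2) / 6.57 = 5.304 mg/L.
Travel time t = 2.17e+04 m / 0.80 m/s = 2.712e+04 s = 0.3139 d.
C = 5.304·exp(−0.12·0.3139) = 5.304·0.963 = 5.108 mg/L.

5.11 mg/L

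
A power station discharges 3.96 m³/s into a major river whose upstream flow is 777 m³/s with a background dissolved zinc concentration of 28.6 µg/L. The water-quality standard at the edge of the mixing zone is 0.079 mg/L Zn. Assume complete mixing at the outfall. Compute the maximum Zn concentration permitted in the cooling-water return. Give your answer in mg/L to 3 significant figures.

9.97 mg/L

28.6 µg/L = 0.0286 mg/L.
Mass balance: 0.079·781 = 3.96·Cₑ + 777·0.0286.
Cₑ = (61.7 − 22.22) / 3.96 = 9.968 mg/L.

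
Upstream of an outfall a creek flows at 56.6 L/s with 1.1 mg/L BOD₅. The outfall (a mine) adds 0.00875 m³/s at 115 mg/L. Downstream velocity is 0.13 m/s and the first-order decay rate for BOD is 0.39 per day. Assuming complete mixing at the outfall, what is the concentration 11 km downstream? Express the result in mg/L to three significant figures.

56.6 L/s = 0.0566 m³/s.
After complete mixing, C₀ = (0.00875·115 + 0.0566·1.1) / 0.06535 = 16.35 mg/L.
Travel time t = 1.1e+04 m / 0.13 m/s = 8.462e+04 s = 0.9793 d.
C = 16.35·exp(−0.39·0.9793) = 16.35·0.6825 = 11.16 mg/L.

11.2 mg/L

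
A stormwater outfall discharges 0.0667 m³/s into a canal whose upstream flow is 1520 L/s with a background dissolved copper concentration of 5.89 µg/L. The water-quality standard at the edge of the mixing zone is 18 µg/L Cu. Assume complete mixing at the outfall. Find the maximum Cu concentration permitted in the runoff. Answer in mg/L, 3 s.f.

1520 L/s = 1.52 m³/s.
5.89 µg/L = 0.00589 mg/L.
18 µg/L = 0.018 mg/L.
Mass balance: 0.018·1.587 = 0.0667·Cₑ + 1.52·0.00589.
Cₑ = (0.02856 − 0.008953) / 0.0667 = 0.294 mg/L.

0.294 mg/L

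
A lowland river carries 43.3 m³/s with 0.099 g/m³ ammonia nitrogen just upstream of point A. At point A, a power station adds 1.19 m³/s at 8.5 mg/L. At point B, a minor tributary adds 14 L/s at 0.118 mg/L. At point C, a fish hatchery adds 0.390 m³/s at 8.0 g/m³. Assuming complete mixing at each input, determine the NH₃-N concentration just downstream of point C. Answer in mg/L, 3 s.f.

After input A: C = (43.3·0.099 + 1.19·8.5) / 44.49 = 0.3237 mg/L.
14 L/s = 0.014 m³/s.
After input B: C = (44.49·0.3237 + 0.014·0.118) / 44.5 = 0.3236 mg/L.
After input C: C = (44.5·0.3236 + 0.39·8) / 44.89 = 0.3903 mg/L.

0.390 mg/L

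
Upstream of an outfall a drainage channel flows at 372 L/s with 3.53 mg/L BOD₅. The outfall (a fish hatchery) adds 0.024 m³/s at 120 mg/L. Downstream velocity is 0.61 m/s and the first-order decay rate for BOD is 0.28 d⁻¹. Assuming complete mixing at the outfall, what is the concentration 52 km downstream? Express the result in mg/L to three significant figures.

8.03 mg/L

372 L/s = 0.372 m³/s.
After complete mixing, C₀ = (0.024·120 + 0.372·3.53) / 0.396 = 10.59 mg/L.
Travel time t = 5.2e+04 m / 0.61 m/s = 8.525e+04 s = 0.9866 d.
C = 10.59·exp(−0.28·0.9866) = 10.59·0.7586 = 8.033 mg/L.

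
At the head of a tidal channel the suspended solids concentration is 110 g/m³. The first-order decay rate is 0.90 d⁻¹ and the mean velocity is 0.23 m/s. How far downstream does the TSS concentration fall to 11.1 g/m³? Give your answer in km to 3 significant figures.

50.6 km

From C = C₀·e^(−kt), t = ln(C₀/C)/k = ln(110/11.1)/0.90 = 2.294/0.90 = 2.548 d.
Distance = v·t = 0.23 m/s × 2.202e+05 s = 5.064e+04 m = 50.64 km.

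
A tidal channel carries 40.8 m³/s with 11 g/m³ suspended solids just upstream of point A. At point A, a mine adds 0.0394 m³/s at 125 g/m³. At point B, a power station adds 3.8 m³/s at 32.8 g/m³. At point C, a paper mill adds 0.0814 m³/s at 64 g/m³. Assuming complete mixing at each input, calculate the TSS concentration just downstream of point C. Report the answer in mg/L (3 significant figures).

After input A: C = (40.8·11 + 0.0394·125) / 40.84 = 11.11 mg/L.
After input B: C = (40.84·11.11 + 3.8·32.8) / 44.64 = 12.96 mg/L.
After input C: C = (44.64·12.96 + 0.0814·64) / 44.72 = 13.05 mg/L.

13.0 mg/L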